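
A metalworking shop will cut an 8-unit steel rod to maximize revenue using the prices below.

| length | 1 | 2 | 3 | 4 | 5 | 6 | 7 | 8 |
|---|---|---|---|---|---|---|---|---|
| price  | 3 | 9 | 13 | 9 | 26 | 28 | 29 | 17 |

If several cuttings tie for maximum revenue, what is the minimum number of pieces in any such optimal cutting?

Consider every possible first cut. r[k] is the best of p[i]+r[k−i] over all sellable i≤k.
r[1] = 3
r[2] = 9
r[3] = 13
r[4] = 18  (first piece 2, then r[2]=9)
r[5] = 26
r[6] = 29  (first piece 1, then r[5]=26)
r[7] = 35  (first piece 2, then r[5]=26)
r[8] = 39  (first piece 3, then r[5]=26)
Maximum revenue is $39.
Now minimize piece count subject to staying optimal: for each k, pieces[k] = 1 + min over i with p[i]+r[k−i]=r[k] of pieces[k−i].
pieces[5] = 1
pieces[6] = 2
pieces[7] = 2
pieces[8] = 2

2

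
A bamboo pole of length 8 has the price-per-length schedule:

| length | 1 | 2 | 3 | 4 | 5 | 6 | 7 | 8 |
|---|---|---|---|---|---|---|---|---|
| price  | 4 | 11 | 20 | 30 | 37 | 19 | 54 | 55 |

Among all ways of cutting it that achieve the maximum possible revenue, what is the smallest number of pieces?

Consider every possible first cut. r[k] is the best of p[i]+r[k−i] over all sellable i≤k.
r[1] = 4
r[2] = 11
r[3] = 20
r[4] = 30
r[5] = 37
r[6] = 41  (first piece 1, then r[5]=37)
r[7] = 54
r[8] = 60  (first piece 4, then r[4]=30)
Maximum revenue is $60.
Now minimize piece count subject to staying optimal: for each k, pieces[k] = 1 + min over i with p[i]+r[k−i]=r[k] of pieces[k−i].
pieces[5] = 1
pieces[6] = 2
pieces[7] = 1
pieces[8] = 2

2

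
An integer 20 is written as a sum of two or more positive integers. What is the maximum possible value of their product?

Define g[k] = max over 1≤i<k of i · max(k−i, g[k−i]); the inner max lets the remainder stay uncut if that's better.
g[2] = 1×max(1,0) = 1×1 = 1
g[3] = 1×max(2,1) = 1×2 = 2
g[4] = 2×max(2,1) = 2×2 = 4
g[5] = 2×max(3,2) = 2×3 = 6
g[6] = 3×max(3,2) = 3×3 = 9
g[7] = 2×max(5,6) = 2×6 = 12
g[8] = 2×max(6,9) = 2×9 = 18
g[9] = 3×max(6,9) = 3×9 = 27
g[10] = 2×max(8,18) = 2×18 = 36
g[11] = 2×max(9,27) = 2×27 = 54
g[12] = 3×max(9,27) = 3×27 = 81
g[13] = 2×max(11,54) = 2×54 = 108
g[14] = 2×max(12,81) = 2×81 = 162
g[15] = 3×max(12,81) = 3×81 = 243
g[16] = 2×max(14,162) = 2×162 = 324
g[17] = 2×max(15,243) = 2×243 = 486
g[18] = 3×max(15,243) = 3×243 = 729
g[19] = 2×max(17,486) = 2×486 = 972
g[20] = 2×max(18,729) = 2×729 = 1458
One optimal split: 3 + 3 + 3 + 3 + 3 + 3 + 2; product 3×3×3×3×3×3×2 = 1458.

1458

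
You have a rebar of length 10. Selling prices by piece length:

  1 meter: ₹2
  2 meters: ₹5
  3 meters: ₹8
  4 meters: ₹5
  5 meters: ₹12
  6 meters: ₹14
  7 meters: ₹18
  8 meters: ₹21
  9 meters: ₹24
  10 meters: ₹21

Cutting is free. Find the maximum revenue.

Consider every possible first cut. v[k] is the best of p[i]+v[k−i] over all sellable i≤k.
v[1] = 2
v[2] = max(2+2, 5+0) = 5
v[3] = max(2+5, 5+2, 8+0) = 8
v[4] = max(2+8, 5+5, 8+2, 5+0) = 10
v[5] = max(2+10, 5+8, 8+5, 5+2, 12+0) = 13
v[6] = max(2+13, 5+10, 8+8, 5+5, 12+2, 14+0) = 16
v[7] = max(2+16, 5+13, 8+10, …, 14+2, 18+0) = 18
v[8] = max(2+18, 5+16, 8+13, …, 18+2, 21+0) = 21
v[9] = max(2+21, 5+18, 8+16, …, 21+2, 24+0) = 24
v[10] = max(2+24, 5+21, 8+18, …, 24+2, 21+0) = 26
One optimal cutting: 3 + 3 + 3 + 1 → ₹8 + ₹8 + ₹8 + ₹2 = ₹26.

26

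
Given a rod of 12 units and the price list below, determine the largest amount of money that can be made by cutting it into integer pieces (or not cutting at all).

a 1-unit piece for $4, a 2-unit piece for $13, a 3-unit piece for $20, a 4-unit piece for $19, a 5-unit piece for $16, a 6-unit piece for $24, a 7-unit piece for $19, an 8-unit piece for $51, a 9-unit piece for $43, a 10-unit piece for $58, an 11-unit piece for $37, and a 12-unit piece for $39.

Let r[k] be the best obtainable value from length k. For each k, try every first piece i and keep the best of price[i] + r[k−i].
r[1] = 4
r[2] = 13
r[3] = 20
r[4] = 26  (first piece 2, then r[2]=13)
r[5] = 33  (first piece 2, then r[3]=20)
r[6] = 40  (first piece 3, then r[3]=20)
r[7] = 46  (first piece 2, then r[5]=33)
r[8] = 53  (first piece 2, then r[6]=40)
r[9] = 60  (first piece 3, then r[6]=40)
r[10] = 66  (first piece 2, then r[8]=53)
r[11] = 73  (first piece 2, then r[9]=60)
r[12] = 80  (first piece 3, then r[9]=60)
One optimal cutting: 3 + 3 + 3 + 3 → $20 + $20 + $20 + $20 = $80.

80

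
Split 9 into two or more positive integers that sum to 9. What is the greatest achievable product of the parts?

27

Define m[k] = max over 1≤i<k of i · max(k−i, m[k−i]); the inner max lets the remainder stay uncut if that's better.
Small cases: m[2]=1.
m[3] = max(1*2, 2*1) = 2
m[4] = max(1*3, 2*2, 3*1) = 4
m[5] = max(1*4, 2*3, 3*2, 4*1) = 6
m[6] = max(1*6, 2*4, 3*3, 4*2, 5*1) = 9
m[7] = max(1*9, 2*6, 3*4, 4*3, 5*2, 6*1) = 12
m[8] = max(1*12, 2*9, 3*6, …, 6*2, 7*1) = 18
m[9] = max(1*18, 2*12, 3*9, …, 7*2, 8*1) = 27
One optimal split: 3 + 3 + 3; product 3*3*3 = 27.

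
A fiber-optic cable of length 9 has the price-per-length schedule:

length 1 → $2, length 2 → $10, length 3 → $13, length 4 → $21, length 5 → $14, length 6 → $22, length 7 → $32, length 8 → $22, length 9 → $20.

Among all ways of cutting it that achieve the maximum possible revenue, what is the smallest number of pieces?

Consider every possible first cut. r[k] is the best of p[i]+r[k−i] over all sellable i≤k.
r[1] = 2
r[2] = 10
r[3] = 13
r[4] = 21
r[5] = 23  (first piece 1, then r[4]=21)
r[6] = 31  (first piece 2, then r[4]=21)
r[7] = 34  (first piece 3, then r[4]=21)
r[8] = 42  (first piece 4, then r[4]=21)
r[9] = 44  (first piece 1, then r[8]=42)
Maximum revenue is $44.
Now minimize piece count subject to staying optimal: for each k, pieces[k] = 1 + min over i with p[i]+r[k−i]=r[k] of pieces[k−i].
pieces[6] = 2
pieces[7] = 2
pieces[8] = 2
pieces[9] = 3

3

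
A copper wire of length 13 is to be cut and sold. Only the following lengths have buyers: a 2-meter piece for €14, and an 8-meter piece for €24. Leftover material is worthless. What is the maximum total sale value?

84

Build r[k] bottom-up: r[k] = max over allowed piece i of (p[i] + r[k−i]).
r[1] = 0
r[2] = 14
r[3] = 14
r[4] = 28  (first piece 2, then r[2]=14)
r[5] = 28
r[6] = 42  (first piece 2, then r[4]=28)
r[7] = 42
r[8] = 56  (first piece 2, then r[6]=42)
r[9] = 56
r[10] = 70  (first piece 2, then r[8]=56)
r[11] = 70
r[12] = 84  (first piece 2, then r[10]=70)
r[13] = 84
One optimal cutting: pieces 2 + 2 + 2 + 2 + 2 + 2 with 1 meter of scrap → €84.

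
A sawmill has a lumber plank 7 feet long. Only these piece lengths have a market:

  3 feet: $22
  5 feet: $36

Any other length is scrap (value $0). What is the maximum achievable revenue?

Consider every possible first cut. f[k] is the best of p[i]+f[k−i] over all sellable i≤k.
f[1] = 0
f[2] = 0
f[3] = 22
f[4] = 22
f[5] = 36
f[6] = 44  (first piece 3, then f[3]=22)
f[7] = 44
One optimal cutting: pieces 3 + 3 with 1 foot of scrap → $44.

44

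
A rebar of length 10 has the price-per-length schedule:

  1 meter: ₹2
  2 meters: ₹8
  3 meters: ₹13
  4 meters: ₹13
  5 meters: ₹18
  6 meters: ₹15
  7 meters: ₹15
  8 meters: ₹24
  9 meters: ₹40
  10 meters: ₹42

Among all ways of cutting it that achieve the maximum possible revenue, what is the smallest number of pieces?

1

Build r[k] bottom-up: r[k] = max over allowed piece i of (p[i] + r[k−i]).
r[1] = 2
r[2] = max(2+2, 8+0) = 8
r[3] = max(2+8, 8+2, 13+0) = 13
r[4] = max(2+13, 8+8, 13+2, 13+0) = 16
r[5] = max(2+16, 8+13, 13+8, 13+2, 18+0) = 21
r[6] = max(2+21, 8+16, 13+13, 13+8, 18+2, 15+0) = 26
r[7] = max(2+26, 8+21, 13+16, …, 15+2, 15+0) = 29
r[8] = max(2+29, 8+26, 13+21, …, 15+2, 24+0) = 34
r[9] = max(2+34, 8+29, 13+26, …, 24+2, 40+0) = 40
r[10] = max(2+40, 8+34, 13+29, …, 40+2, 42+0) = 42
Maximum revenue is ₹42.
Now minimize piece count subject to staying optimal: for each k, pieces[k] = 1 + min over i with p[i]+r[k−i]=r[k] of pieces[k−i].
pieces[7] = 3
pieces[8] = 3
pieces[9] = 1
pieces[10] = 1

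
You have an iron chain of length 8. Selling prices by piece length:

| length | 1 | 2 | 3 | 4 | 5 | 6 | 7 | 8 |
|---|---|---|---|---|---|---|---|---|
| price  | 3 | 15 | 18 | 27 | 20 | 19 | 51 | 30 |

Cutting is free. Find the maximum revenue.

Build v[k] bottom-up: v[k] = max over allowed piece i of (p[i] + v[k−i]).
v[1] = 3
v[2] = 15
v[3] = 18  (first piece 1, then v[2]=15)
v[4] = 30  (first piece 2, then v[2]=15)
v[5] = 33  (first piece 1, then v[4]=30)
v[6] = 45  (first piece 2, then v[4]=30)
v[7] = 51
v[8] = 60  (first piece 2, then v[6]=45)
One optimal cutting: 2 + 2 + 2 + 2 → $15 + $15 + $15 + $15 = $60.

60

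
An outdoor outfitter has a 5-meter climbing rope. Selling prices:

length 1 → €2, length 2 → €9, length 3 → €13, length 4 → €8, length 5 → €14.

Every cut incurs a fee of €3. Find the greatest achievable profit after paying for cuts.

19

Let v[k] be the best obtainable value from length k. For each k, try every first piece i and keep the best of price[i] + v[k−i] minus the 3 cut fee when i<k.
v[1] = 2
v[2] = max(2+2-3, 9+0) = 9
v[3] = max(2+9-3, 9+2-3, 13+0) = 13
v[4] = max(2+13-3, 9+9-3, 13+2-3, 8+0) = 15
v[5] = max(2+15-3, 9+13-3, 13+9-3, 8+2-3, 14+0) = 19
One optimal plan: pieces 3 + 2 (1 cut) → €22 − €3 = €19.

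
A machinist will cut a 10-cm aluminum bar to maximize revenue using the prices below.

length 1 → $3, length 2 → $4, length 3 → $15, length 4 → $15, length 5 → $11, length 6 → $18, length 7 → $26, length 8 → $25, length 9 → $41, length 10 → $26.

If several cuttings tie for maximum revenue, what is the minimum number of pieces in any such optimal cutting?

Consider every possible first cut. r[k] is the best of p[i]+r[k−i] over all sellable i≤k.
r[1] = 3
r[2] = 6  (first piece 1, then r[1]=3)
r[3] = 15
r[4] = 18  (first piece 1, then r[3]=15)
r[5] = 21  (first piece 1, then r[4]=18)
r[6] = 30  (first piece 3, then r[3]=15)
r[7] = 33  (first piece 1, then r[6]=30)
r[8] = 36  (first piece 1, then r[7]=33)
r[9] = 45  (first piece 3, then r[6]=30)
r[10] = 48  (first piece 1, then r[9]=45)
Maximum revenue is $48.
Now minimize piece count subject to staying optimal: for each k, pieces[k] = 1 + min over i with p[i]+r[k−i]=r[k] of pieces[k−i].
pieces[7] = 3
pieces[8] = 4
pieces[9] = 3
pieces[10] = 4

4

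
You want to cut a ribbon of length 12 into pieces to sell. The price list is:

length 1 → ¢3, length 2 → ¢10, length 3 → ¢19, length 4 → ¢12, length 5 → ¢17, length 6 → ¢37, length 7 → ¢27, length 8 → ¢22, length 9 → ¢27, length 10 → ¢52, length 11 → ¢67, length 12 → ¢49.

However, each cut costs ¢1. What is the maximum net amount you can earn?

Build r[k] bottom-up: r[k] = max over allowed piece i of (p[i] + r[k−i]) − 1 per cut.
r[1] = 3
r[2] = 10
r[3] = 19
r[4] = 21  (first piece 1, then r[3]=19)
r[5] = 28  (first piece 2, then r[3]=19)
r[6] = 37  (first piece 3, then r[3]=19)
r[7] = 39  (first piece 1, then r[6]=37)
r[8] = 46  (first piece 2, then r[6]=37)
r[9] = 55  (first piece 3, then r[6]=37)
r[10] = 57  (first piece 1, then r[9]=55)
r[11] = 67
r[12] = 73  (first piece 3, then r[9]=55)
One optimal plan: pieces 3 + 3 + 3 + 3 (3 cuts) → ¢76 − ¢3 = ¢73.

73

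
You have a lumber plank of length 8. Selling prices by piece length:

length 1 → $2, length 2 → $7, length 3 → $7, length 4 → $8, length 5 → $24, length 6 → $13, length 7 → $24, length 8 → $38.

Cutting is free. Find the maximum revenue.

38

Let best[k] be the best obtainable value from length k. For each k, try every first piece i and keep the best of price[i] + best[k−i].
best[1] = 2
best[2] = max(2+2, 7+0) = 7
best[3] = max(2+7, 7+2, 7+0) = 9
best[4] = max(2+9, 7+7, 7+2, 8+0) = 14
best[5] = max(2+14, 7+9, 7+7, 8+2, 24+0) = 24
best[6] = max(2+24, 7+14, 7+9, 8+7, 24+2, 13+0) = 26
best[7] = max(2+26, 7+24, 7+14, …, 13+2, 24+0) = 31
best[8] = max(2+31, 7+26, 7+24, …, 24+2, 38+0) = 38
Best is to sell the whole 8-foot piece uncut for $38.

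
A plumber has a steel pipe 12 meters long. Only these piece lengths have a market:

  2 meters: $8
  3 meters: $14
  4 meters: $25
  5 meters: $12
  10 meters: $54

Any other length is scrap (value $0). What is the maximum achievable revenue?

Consider every possible first cut. r[k] is the best of p[i]+r[k−i] over all sellable i≤k.
r[1] = 0
r[2] = 8
r[3] = 14
r[4] = 25
r[5] = 25
r[6] = 33  (first piece 2, then r[4]=25)
r[7] = 39  (first piece 3, then r[4]=25)
r[8] = 50  (first piece 4, then r[4]=25)
r[9] = 50
r[10] = 58  (first piece 2, then r[8]=50)
r[11] = 64  (first piece 3, then r[8]=50)
r[12] = 75  (first piece 4, then r[8]=50)
One optimal cutting: 4 + 4 + 4 → $75.

75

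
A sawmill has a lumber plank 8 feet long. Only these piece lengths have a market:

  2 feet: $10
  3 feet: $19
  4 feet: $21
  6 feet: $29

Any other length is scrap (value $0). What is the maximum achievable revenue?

48

Let best[k] be the best obtainable value from length k. For each k, try every first piece i and keep the best of price[i] + best[k−i].
best[1] = 0
best[2] = 10
best[3] = 19
best[4] = 21
best[5] = 29  (first piece 2, then best[3]=19)
best[6] = 38  (first piece 3, then best[3]=19)
best[7] = 40  (first piece 3, then best[4]=21)
best[8] = 48  (first piece 2, then best[6]=38)
One optimal cutting: 3 + 3 + 2 → $48.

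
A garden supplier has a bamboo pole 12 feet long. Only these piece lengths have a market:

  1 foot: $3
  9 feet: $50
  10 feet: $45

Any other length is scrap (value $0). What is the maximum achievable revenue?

59

Build r[k] bottom-up: r[k] = max over allowed piece i of (p[i] + r[k−i]).
r[1] = 3
r[2] = 6  (first piece 1, then r[1]=3)
r[3] = 9  (first piece 1, then r[2]=6)
r[4] = 12  (first piece 1, then r[3]=9)
r[5] = 15  (first piece 1, then r[4]=12)
r[6] = 18  (first piece 1, then r[5]=15)
r[7] = 21  (first piece 1, then r[6]=18)
r[8] = 24  (first piece 1, then r[7]=21)
r[9] = 50
r[10] = 53  (first piece 1, then r[9]=50)
r[11] = 56  (first piece 1, then r[10]=53)
r[12] = 59  (first piece 1, then r[11]=56)
One optimal cutting: 9 + 1 + 1 + 1 → $59.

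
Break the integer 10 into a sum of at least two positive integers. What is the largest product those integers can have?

36

Let f[k] be the best product for length k (with at least one cut). For each first piece i, the rest contributes max(k−i, f[k−i]).
f[2] = 1*max(1,0) = 1*1 = 1
f[3] = max(1*2, 2*1) = 2
f[4] = max(1*3, 2*2, 3*1) = 4
f[5] = max(1*4, 2*3, 3*2, 4*1) = 6
f[6] = max(1*6, 2*4, 3*3, 4*2, 5*1) = 9
f[7] = max(1*9, 2*6, 3*4, 4*3, 5*2, 6*1) = 12
f[8] = max(1*12, 2*9, 3*6, …, 6*2, 7*1) = 18
f[9] = max(1*18, 2*12, 3*9, …, 7*2, 8*1) = 27
f[10] = max(1*27, 2*18, 3*12, …, 8*2, 9*1) = 36
One optimal split: 3 + 3 + 2 + 2; product 3*3*2*2 = 36.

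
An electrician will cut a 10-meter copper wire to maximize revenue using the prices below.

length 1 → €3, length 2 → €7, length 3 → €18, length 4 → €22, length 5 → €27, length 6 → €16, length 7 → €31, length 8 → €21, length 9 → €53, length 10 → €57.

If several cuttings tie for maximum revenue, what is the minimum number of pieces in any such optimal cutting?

3

Build r[k] bottom-up: r[k] = max over allowed piece i of (p[i] + r[k−i]).
r[1] = 3
r[2] = max(3+3, 7+0) = 7
r[3] = max(3+7, 7+3, 18+0) = 18
r[4] = max(3+18, 7+7, 18+3, 22+0) = 22
r[5] = max(3+22, 7+18, 18+7, 22+3, 27+0) = 27
r[6] = max(3+27, 7+22, 18+18, 22+7, 27+3, 16+0) = 36
r[7] = max(3+36, 7+27, 18+22, …, 16+3, 31+0) = 40
r[8] = max(3+40, 7+36, 18+27, …, 31+3, 21+0) = 45
r[9] = max(3+45, 7+40, 18+36, …, 21+3, 53+0) = 54
r[10] = max(3+54, 7+45, 18+40, …, 53+3, 57+0) = 58
Maximum revenue is €58.
Now minimize piece count subject to staying optimal: for each k, pieces[k] = 1 + min over i with p[i]+r[k−i]=r[k] of pieces[k−i].
pieces[7] = 2
pieces[8] = 2
pieces[9] = 3
pieces[10] = 3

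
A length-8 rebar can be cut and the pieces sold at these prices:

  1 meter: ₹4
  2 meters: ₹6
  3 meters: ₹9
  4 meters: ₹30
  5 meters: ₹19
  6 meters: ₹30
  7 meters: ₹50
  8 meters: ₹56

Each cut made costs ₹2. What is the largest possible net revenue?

58

Build r[k] bottom-up: r[k] = max over allowed piece i of (p[i] + r[k−i]) − 2 per cut.
r[1] = 4
r[2] = max(4+4-2, 6+0) = 6
r[3] = max(4+6-2, 6+4-2, 9+0) = 9
r[4] = max(4+9-2, 6+6-2, 9+4-2, 30+0) = 30
r[5] = max(4+30-2, 6+9-2, 9+6-2, 30+4-2, 19+0) = 32
r[6] = max(4+32-2, 6+30-2, 9+9-2, 30+6-2, 19+4-2, 30+0) = 34
r[7] = max(4+34-2, 6+32-2, 9+30-2, …, 30+4-2, 50+0) = 50
r[8] = max(4+50-2, 6+34-2, 9+32-2, …, 50+4-2, 56+0) = 58
One optimal plan: pieces 4 + 4 (1 cut) → ₹60 − ₹2 = ₹58.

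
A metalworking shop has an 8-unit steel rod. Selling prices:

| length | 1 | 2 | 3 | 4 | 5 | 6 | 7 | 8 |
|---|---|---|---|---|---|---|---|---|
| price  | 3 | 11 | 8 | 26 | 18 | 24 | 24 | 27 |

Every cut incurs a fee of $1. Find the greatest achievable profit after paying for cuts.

Build v[k] bottom-up: v[k] = max over allowed piece i of (p[i] + v[k−i]) − 1 per cut.
v[1] = 3
v[2] = 11
v[3] = 13  (first piece 1, then v[2]=11)
v[4] = 26
v[5] = 28  (first piece 1, then v[4]=26)
v[6] = 36  (first piece 2, then v[4]=26)
v[7] = 38  (first piece 1, then v[6]=36)
v[8] = 51  (first piece 4, then v[4]=26)
One optimal plan: pieces 4 + 4 (1 cut) → $52 − $1 = $51.

51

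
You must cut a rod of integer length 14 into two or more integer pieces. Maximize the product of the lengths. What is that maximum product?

162

Fill f[k] for k=2..14: at each k try every first piece i and multiply by the better of (k−i) uncut or f[k−i].
Small cases: f[2]=1, f[3]=2, f[4]=4, f[5]=6, f[6]=9.
f[7] = max(1×9, 2×6, 3×4, 4×3, 5×2, 6×1) = 12
f[8] = max(1×12, 2×9, 3×6, …, 6×2, 7×1) = 18
f[9] = max(1×18, 2×12, 3×9, …, 7×2, 8×1) = 27
f[10] = max(1×27, 2×18, 3×12, …, 8×2, 9×1) = 36
f[11] = max(1×36, 2×27, 3×18, …, 9×2, 10×1) = 54
f[12] = max(1×54, 2×36, 3×27, …, 10×2, 11×1) = 81
f[13] = max(1×81, 2×54, 3×36, …, 11×2, 12×1) = 108
f[14] = max(1×108, 2×81, 3×54, …, 12×2, 13×1) = 162
One optimal split: 3 + 3 + 3 + 3 + 2; product 3×3×3×3×2 = 162.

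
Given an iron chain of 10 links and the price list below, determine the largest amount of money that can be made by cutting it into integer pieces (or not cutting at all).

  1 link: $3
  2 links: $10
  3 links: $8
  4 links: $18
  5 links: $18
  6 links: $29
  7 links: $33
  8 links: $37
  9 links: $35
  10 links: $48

50

Build v[k] bottom-up: v[k] = max over allowed piece i of (p[i] + v[k−i]).
v[1] = 3
v[2] = max(3+3, 10+0) = 10
v[3] = max(3+10, 10+3, 8+0) = 13
v[4] = max(3+13, 10+10, 8+3, 18+0) = 20
v[5] = max(3+20, 10+13, 8+10, 18+3, 18+0) = 23
v[6] = max(3+23, 10+20, 8+13, 18+10, 18+3, 29+0) = 30
v[7] = max(3+30, 10+23, 8+20, …, 29+3, 33+0) = 33
v[8] = max(3+33, 10+30, 8+23, …, 33+3, 37+0) = 40
v[9] = max(3+40, 10+33, 8+30, …, 37+3, 35+0) = 43
v[10] = max(3+43, 10+40, 8+33, …, 35+3, 48+0) = 50
One optimal cutting: 2 + 2 + 2 + 2 + 2 → $10 + $10 + $10 + $10 + $10 = $50.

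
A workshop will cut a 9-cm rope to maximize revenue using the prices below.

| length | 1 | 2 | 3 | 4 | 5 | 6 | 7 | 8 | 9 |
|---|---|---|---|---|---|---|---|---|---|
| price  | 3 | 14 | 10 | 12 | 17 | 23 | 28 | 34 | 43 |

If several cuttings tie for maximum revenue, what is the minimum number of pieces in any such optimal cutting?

5

Build r[k] bottom-up: r[k] = max over allowed piece i of (p[i] + r[k−i]).
r[1] = 3
r[2] = 14
r[3] = 17  (first piece 1, then r[2]=14)
r[4] = 28  (first piece 2, then r[2]=14)
r[5] = 31  (first piece 1, then r[4]=28)
r[6] = 42  (first piece 2, then r[4]=28)
r[7] = 45  (first piece 1, then r[6]=42)
r[8] = 56  (first piece 2, then r[6]=42)
r[9] = 59  (first piece 1, then r[8]=56)
Maximum revenue is $59.
Now minimize piece count subject to staying optimal: for each k, pieces[k] = 1 + min over i with p[i]+r[k−i]=r[k] of pieces[k−i].
pieces[6] = 3
pieces[7] = 4
pieces[8] = 4
pieces[9] = 5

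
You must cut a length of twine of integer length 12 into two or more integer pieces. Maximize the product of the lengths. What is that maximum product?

81

Define f[k] = max over 1≤i<k of i · max(k−i, f[k−i]); the inner max lets the remainder stay uncut if that's better.
f[2] = 1·max(1,0) = 1·1 = 1
f[3] = 1·max(2,1) = 1·2 = 2
f[4] = 2·max(2,1) = 2·2 = 4
f[5] = 2·max(3,2) = 2·3 = 6
f[6] = 3·max(3,2) = 3·3 = 9
f[7] = 2·max(5,6) = 2·6 = 12
f[8] = 2·max(6,9) = 2·9 = 18
f[9] = 3·max(6,9) = 3·9 = 27
f[10] = 2·max(8,18) = 2·18 = 36
f[11] = 2·max(9,27) = 2·27 = 54
f[12] = 3·max(9,27) = 3·27 = 81
One optimal split: 3 + 3 + 3 + 3; product 3·3·3·3 = 81.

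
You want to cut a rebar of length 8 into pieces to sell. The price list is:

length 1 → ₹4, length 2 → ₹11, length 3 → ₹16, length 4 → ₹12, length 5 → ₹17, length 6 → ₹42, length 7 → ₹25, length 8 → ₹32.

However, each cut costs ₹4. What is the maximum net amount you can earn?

Let v[k] be the best obtainable value from length k. For each k, try every first piece i and keep the best of price[i] + v[k−i] minus the 4 cut fee when i<k.
v[1] = 4
v[2] = 11
v[3] = 16
v[4] = 18  (first piece 2, then v[2]=11)
v[5] = 23  (first piece 2, then v[3]=16)
v[6] = 42
v[7] = 42  (first piece 1, then v[6]=42)
v[8] = 49  (first piece 2, then v[6]=42)
One optimal plan: pieces 6 + 2 (1 cut) → ₹53 − ₹4 = ₹49.

49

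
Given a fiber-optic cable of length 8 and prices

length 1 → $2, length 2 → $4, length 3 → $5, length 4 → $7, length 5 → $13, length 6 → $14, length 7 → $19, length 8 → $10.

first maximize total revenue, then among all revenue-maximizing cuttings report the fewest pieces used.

Build r[k] bottom-up: r[k] = max over allowed piece i of (p[i] + r[k−i]).
r[1] = 2
r[2] = max(2+2, 4+0) = 4
r[3] = max(2+4, 4+2, 5+0) = 6
r[4] = max(2+6, 4+4, 5+2, 7+0) = 8
r[5] = max(2+8, 4+6, 5+4, 7+2, 13+0) = 13
r[6] = max(2+13, 4+8, 5+6, 7+4, 13+2, 14+0) = 15
r[7] = max(2+15, 4+13, 5+8, …, 14+2, 19+0) = 19
r[8] = max(2+19, 4+15, 5+13, …, 19+2, 10+0) = 21
Maximum revenue is $21.
Now minimize piece count subject to staying optimal: for each k, pieces[k] = 1 + min over i with p[i]+r[k−i]=r[k] of pieces[k−i].
pieces[5] = 1
pieces[6] = 2
pieces[7] = 1
pieces[8] = 2

2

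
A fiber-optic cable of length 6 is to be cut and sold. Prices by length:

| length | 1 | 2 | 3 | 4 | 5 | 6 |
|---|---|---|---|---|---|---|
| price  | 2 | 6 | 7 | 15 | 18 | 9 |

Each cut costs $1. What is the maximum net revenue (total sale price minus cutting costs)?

20

Consider every possible first cut. net[k] is the best of p[i]+net[k−i] over all sellable i≤k, charging 1 whenever i<k.
net[1] = 2
net[2] = max(2+2-1, 6+0) = 6
net[3] = max(2+6-1, 6+2-1, 7+0) = 7
net[4] = max(2+7-1, 6+6-1, 7+2-1, 15+0) = 15
net[5] = max(2+15-1, 6+7-1, 7+6-1, 15+2-1, 18+0) = 18
net[6] = max(2+18-1, 6+15-1, 7+7-1, 15+6-1, 18+2-1, 9+0) = 20
One optimal plan: pieces 4 + 2 (1 cut) → $21 − $1 = $20.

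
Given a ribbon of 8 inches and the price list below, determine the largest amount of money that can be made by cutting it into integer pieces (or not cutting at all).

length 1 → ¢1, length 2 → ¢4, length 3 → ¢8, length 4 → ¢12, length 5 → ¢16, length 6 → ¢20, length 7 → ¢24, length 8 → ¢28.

Consider every possible first cut. best[k] is the best of p[i]+best[k−i] over all sellable i≤k.
best[1] = 1
best[2] = max(1+1, 4+0) = 4
best[3] = max(1+4, 4+1, 8+0) = 8
best[4] = max(1+8, 4+4, 8+1, 12+0) = 12
best[5] = max(1+12, 4+8, 8+4, 12+1, 16+0) = 16
best[6] = max(1+16, 4+12, 8+8, 12+4, 16+1, 20+0) = 20
best[7] = max(1+20, 4+16, 8+12, …, 20+1, 24+0) = 24
best[8] = max(1+24, 4+20, 8+16, …, 24+1, 28+0) = 28
Best is to sell the whole 8-inch piece uncut for ¢28.

28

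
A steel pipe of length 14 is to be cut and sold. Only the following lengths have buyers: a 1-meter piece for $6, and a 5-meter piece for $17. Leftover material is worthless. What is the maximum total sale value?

Consider every possible first cut. r[k] is the best of p[i]+r[k−i] over all sellable i≤k.
r[1] = 6
r[2] = 12  (first piece 1, then r[1]=6)
r[3] = 18  (first piece 1, then r[2]=12)
r[4] = 24  (first piece 1, then r[3]=18)
r[5] = 30  (first piece 1, then r[4]=24)
r[6] = 36  (first piece 1, then r[5]=30)
r[7] = 42  (first piece 1, then r[6]=36)
r[8] = 48  (first piece 1, then r[7]=42)
r[9] = 54  (first piece 1, then r[8]=48)
r[10] = 60  (first piece 1, then r[9]=54)
r[11] = 66  (first piece 1, then r[10]=60)
r[12] = 72  (first piece 1, then r[11]=66)
r[13] = 78  (first piece 1, then r[12]=72)
r[14] = 84  (first piece 1, then r[13]=78)
One optimal cutting: 1 + 1 + 1 + 1 + 1 + 1 + 1 + 1 + 1 + 1 + 1 + 1 + 1 + 1 → $84.

84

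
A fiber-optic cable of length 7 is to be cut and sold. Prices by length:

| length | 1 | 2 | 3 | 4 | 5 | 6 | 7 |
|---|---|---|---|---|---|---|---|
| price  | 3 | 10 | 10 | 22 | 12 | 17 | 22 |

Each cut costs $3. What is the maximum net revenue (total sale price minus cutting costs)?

Consider every possible first cut. net[k] is the best of p[i]+net[k−i] over all sellable i≤k, charging 3 whenever i<k.
net[1] = 3
net[2] = 10
net[3] = 10  (first piece 1, then net[2]=10)
net[4] = 22
net[5] = 22  (first piece 1, then net[4]=22)
net[6] = 29  (first piece 2, then net[4]=22)
net[7] = 29  (first piece 1, then net[6]=29)
One optimal plan: pieces 4 + 2 + 1 (2 cuts) → $35 − $6 = $29.

29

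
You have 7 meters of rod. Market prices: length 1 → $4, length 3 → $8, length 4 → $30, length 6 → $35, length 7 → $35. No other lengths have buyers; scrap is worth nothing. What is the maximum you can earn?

42

Build f[k] bottom-up: f[k] = max over allowed piece i of (p[i] + f[k−i]).
f[1] = 4
f[2] = 8  (first piece 1, then f[1]=4)
f[3] = 12  (first piece 1, then f[2]=8)
f[4] = 30
f[5] = 34  (first piece 1, then f[4]=30)
f[6] = 38  (first piece 1, then f[5]=34)
f[7] = 42  (first piece 1, then f[6]=38)
One optimal cutting: 4 + 1 + 1 + 1 → $42.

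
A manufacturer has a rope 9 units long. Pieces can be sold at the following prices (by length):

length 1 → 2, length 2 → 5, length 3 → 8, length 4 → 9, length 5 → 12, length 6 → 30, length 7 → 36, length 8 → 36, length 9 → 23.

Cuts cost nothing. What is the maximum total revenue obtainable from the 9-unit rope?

41

Build R[k] bottom-up: R[k] = max over allowed piece i of (p[i] + R[k−i]).
R[1] = 2
R[2] = 5
R[3] = 8
R[4] = 10  (first piece 1, then R[3]=8)
R[5] = 13  (first piece 2, then R[3]=8)
R[6] = 30
R[7] = 36
R[8] = 38  (first piece 1, then R[7]=36)
R[9] = 41  (first piece 2, then R[7]=36)
One optimal cutting: 7 + 2 → 36 + 5 = 41.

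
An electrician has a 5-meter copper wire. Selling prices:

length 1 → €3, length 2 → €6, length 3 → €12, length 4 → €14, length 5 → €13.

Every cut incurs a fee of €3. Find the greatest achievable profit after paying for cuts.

15

Consider every possible first cut. net[k] is the best of p[i]+net[k−i] over all sellable i≤k, charging 3 whenever i<k.
net[1] = 3
net[2] = 6
net[3] = 12
net[4] = 14
net[5] = 15  (first piece 2, then net[3]=12)
One optimal plan: pieces 3 + 2 (1 cut) → €18 − €3 = €15.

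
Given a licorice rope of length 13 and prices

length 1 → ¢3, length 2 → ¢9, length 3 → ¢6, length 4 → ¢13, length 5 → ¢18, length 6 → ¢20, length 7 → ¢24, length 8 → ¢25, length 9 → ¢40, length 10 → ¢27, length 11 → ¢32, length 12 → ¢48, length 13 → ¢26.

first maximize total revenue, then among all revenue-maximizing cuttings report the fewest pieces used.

Build r[k] bottom-up: r[k] = max over allowed piece i of (p[i] + r[k−i]).
r[1] = 3
r[2] = 9
r[3] = 12  (first piece 1, then r[2]=9)
r[4] = 18  (first piece 2, then r[2]=9)
r[5] = 21  (first piece 1, then r[4]=18)
r[6] = 27  (first piece 2, then r[4]=18)
r[7] = 30  (first piece 1, then r[6]=27)
r[8] = 36  (first piece 2, then r[6]=27)
r[9] = 40
r[10] = 45  (first piece 2, then r[8]=36)
r[11] = 49  (first piece 2, then r[9]=40)
r[12] = 54  (first piece 2, then r[10]=45)
r[13] = 58  (first piece 2, then r[11]=49)
Maximum revenue is ¢58.
Now minimize piece count subject to staying optimal: for each k, pieces[k] = 1 + min over i with p[i]+r[k−i]=r[k] of pieces[k−i].
pieces[10] = 5
pieces[11] = 2
pieces[12] = 6
pieces[13] = 3

3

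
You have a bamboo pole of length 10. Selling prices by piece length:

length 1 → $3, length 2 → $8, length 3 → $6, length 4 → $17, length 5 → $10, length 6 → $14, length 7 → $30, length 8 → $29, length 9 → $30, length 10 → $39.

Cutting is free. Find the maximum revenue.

42

Let R[k] be the best obtainable value from length k. For each k, try every first piece i and keep the best of price[i] + R[k−i].
R[1] = 3
R[2] = max(3+3, 8+0) = 8
R[3] = max(3+8, 8+3, 6+0) = 11
R[4] = max(3+11, 8+8, 6+3, 17+0) = 17
R[5] = max(3+17, 8+11, 6+8, 17+3, 10+0) = 20
R[6] = max(3+20, 8+17, 6+11, 17+8, 10+3, 14+0) = 25
R[7] = max(3+25, 8+20, 6+17, …, 14+3, 30+0) = 30
R[8] = max(3+30, 8+25, 6+20, …, 30+3, 29+0) = 34
R[9] = max(3+34, 8+30, 6+25, …, 29+3, 30+0) = 38
R[10] = max(3+38, 8+34, 6+30, …, 30+3, 39+0) = 42
One optimal cutting: 4 + 4 + 2 → $17 + $17 + $8 = $42.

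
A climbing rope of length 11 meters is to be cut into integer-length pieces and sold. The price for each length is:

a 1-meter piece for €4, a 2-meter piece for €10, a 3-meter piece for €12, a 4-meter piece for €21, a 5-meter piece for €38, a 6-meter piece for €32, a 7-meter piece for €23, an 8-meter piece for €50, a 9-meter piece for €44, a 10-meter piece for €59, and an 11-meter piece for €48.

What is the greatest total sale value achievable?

80

Consider every possible first cut. v[k] is the best of p[i]+v[k−i] over all sellable i≤k.
v[1] = 4
v[2] = 10
v[3] = 14  (first piece 1, then v[2]=10)
v[4] = 21
v[5] = 38
v[6] = 42  (first piece 1, then v[5]=38)
v[7] = 48  (first piece 2, then v[5]=38)
v[8] = 52  (first piece 1, then v[7]=48)
v[9] = 59  (first piece 4, then v[5]=38)
v[10] = 76  (first piece 5, then v[5]=38)
v[11] = 80  (first piece 1, then v[10]=76)
One optimal cutting: 5 + 5 + 1 → €38 + €38 + €4 = €80.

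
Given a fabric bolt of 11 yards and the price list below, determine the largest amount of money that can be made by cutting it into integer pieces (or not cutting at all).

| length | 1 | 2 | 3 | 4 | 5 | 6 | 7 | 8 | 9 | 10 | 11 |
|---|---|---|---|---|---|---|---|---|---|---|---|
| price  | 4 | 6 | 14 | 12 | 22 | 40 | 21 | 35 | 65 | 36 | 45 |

73

Let R[k] be the best obtainable value from length k. For each k, try every first piece i and keep the best of price[i] + R[k−i].
R[1] = 4
R[2] = max(4+4, 6+0) = 8
R[3] = max(4+8, 6+4, 14+0) = 14
R[4] = max(4+14, 6+8, 14+4, 12+0) = 18
R[5] = max(4+18, 6+14, 14+8, 12+4, 22+0) = 22
R[6] = max(4+22, 6+18, 14+14, 12+8, 22+4, 40+0) = 40
R[7] = max(4+40, 6+22, 14+18, …, 40+4, 21+0) = 44
R[8] = max(4+44, 6+40, 14+22, …, 21+4, 35+0) = 48
R[9] = max(4+48, 6+44, 14+40, …, 35+4, 65+0) = 65
R[10] = max(4+65, 6+48, 14+44, …, 65+4, 36+0) = 69
R[11] = max(4+69, 6+65, 14+48, …, 36+4, 45+0) = 73
One optimal cutting: 9 + 1 + 1 → $65 + $4 + $4 = $73.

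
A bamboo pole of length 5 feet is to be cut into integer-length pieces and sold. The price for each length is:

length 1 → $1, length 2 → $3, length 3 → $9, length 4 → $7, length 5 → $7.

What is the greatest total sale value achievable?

12

Consider every possible first cut. best[k] is the best of p[i]+best[k−i] over all sellable i≤k.
best[1] = 1
best[2] = 3
best[3] = 9
best[4] = 10  (first piece 1, then best[3]=9)
best[5] = 12  (first piece 2, then best[3]=9)
One optimal cutting: 3 + 2 → $9 + $3 = $12.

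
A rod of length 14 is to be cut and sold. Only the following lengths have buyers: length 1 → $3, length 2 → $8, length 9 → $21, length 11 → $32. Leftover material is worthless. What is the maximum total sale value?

56

Let r[k] be the best obtainable value from length k. For each k, try every first piece i and keep the best of price[i] + r[k−i].
r[1] = 3
r[2] = max(3+3, 8+0) = 8
r[3] = max(3+8, 8+3) = 11
r[4] = max(3+11, 8+8) = 16
r[5] = max(3+16, 8+11) = 19
r[6] = max(3+19, 8+16) = 24
r[7] = max(3+24, 8+19) = 27
r[8] = max(3+27, 8+24) = 32
r[9] = max(3+32, 8+27, 21+0) = 35
r[10] = max(3+35, 8+32, 21+3) = 40
r[11] = max(3+40, 8+35, 21+8, 32+0) = 43
r[12] = max(3+43, 8+40, 21+11, 32+3) = 48
r[13] = max(3+48, 8+43, 21+16, 32+8) = 51
r[14] = max(3+51, 8+48, 21+19, 32+11) = 56
One optimal cutting: 2 + 2 + 2 + 2 + 2 + 2 + 2 → $56.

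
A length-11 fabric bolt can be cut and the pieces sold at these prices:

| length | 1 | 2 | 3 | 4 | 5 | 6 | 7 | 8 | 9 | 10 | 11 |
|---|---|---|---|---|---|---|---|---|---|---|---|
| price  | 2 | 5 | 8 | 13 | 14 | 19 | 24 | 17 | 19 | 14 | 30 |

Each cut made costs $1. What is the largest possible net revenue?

36

Consider every possible first cut. net[k] is the best of p[i]+net[k−i] over all sellable i≤k, charging 1 whenever i<k.
net[1] = 2
net[2] = max(2+2-1, 5+0) = 5
net[3] = max(2+5-1, 5+2-1, 8+0) = 8
net[4] = max(2+8-1, 5+5-1, 8+2-1, 13+0) = 13
net[5] = max(2+13-1, 5+8-1, 8+5-1, 13+2-1, 14+0) = 14
net[6] = max(2+14-1, 5+13-1, 8+8-1, 13+5-1, 14+2-1, 19+0) = 19
net[7] = max(2+19-1, 5+14-1, 8+13-1, …, 19+2-1, 24+0) = 24
net[8] = max(2+24-1, 5+19-1, 8+14-1, …, 24+2-1, 17+0) = 25
net[9] = max(2+25-1, 5+24-1, 8+19-1, …, 17+2-1, 19+0) = 28
net[10] = max(2+28-1, 5+25-1, 8+24-1, …, 19+2-1, 14+0) = 31
net[11] = max(2+31-1, 5+28-1, 8+25-1, …, 14+2-1, 30+0) = 36
One optimal plan: pieces 7 + 4 (1 cut) → $37 − $1 = $36.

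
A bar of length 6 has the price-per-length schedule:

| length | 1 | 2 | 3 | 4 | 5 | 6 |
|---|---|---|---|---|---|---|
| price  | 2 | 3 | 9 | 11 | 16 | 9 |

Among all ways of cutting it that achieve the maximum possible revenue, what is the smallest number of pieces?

2

Build r[k] bottom-up: r[k] = max over allowed piece i of (p[i] + r[k−i]).
r[1] = 2
r[2] = 4  (first piece 1, then r[1]=2)
r[3] = 9
r[4] = 11  (first piece 1, then r[3]=9)
r[5] = 16
r[6] = 18  (first piece 1, then r[5]=16)
Maximum revenue is 18.
Now minimize piece count subject to staying optimal: for each k, pieces[k] = 1 + min over i with p[i]+r[k−i]=r[k] of pieces[k−i].
pieces[3] = 1
pieces[4] = 1
pieces[5] = 1
pieces[6] = 2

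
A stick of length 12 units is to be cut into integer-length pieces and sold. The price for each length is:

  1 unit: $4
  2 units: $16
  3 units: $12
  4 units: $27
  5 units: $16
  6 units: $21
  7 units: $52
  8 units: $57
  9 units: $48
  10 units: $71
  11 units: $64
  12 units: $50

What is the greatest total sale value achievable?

96

Build best[k] bottom-up: best[k] = max over allowed piece i of (p[i] + best[k−i]).
best[1] = 4
best[2] = max(4+4, 16+0) = 16
best[3] = max(4+16, 16+4, 12+0) = 20
best[4] = max(4+20, 16+16, 12+4, 27+0) = 32
best[5] = max(4+32, 16+20, 12+16, 27+4, 16+0) = 36
best[6] = max(4+36, 16+32, 12+20, 27+16, 16+4, 21+0) = 48
best[7] = max(4+48, 16+36, 12+32, …, 21+4, 52+0) = 52
best[8] = max(4+52, 16+48, 12+36, …, 52+4, 57+0) = 64
best[9] = max(4+64, 16+52, 12+48, …, 57+4, 48+0) = 68
best[10] = max(4+68, 16+64, 12+52, …, 48+4, 71+0) = 80
best[11] = max(4+80, 16+68, 12+64, …, 71+4, 64+0) = 84
best[12] = max(4+84, 16+80, 12+68, …, 64+4, 50+0) = 96
One optimal cutting: 2 + 2 + 2 + 2 + 2 + 2 → $16 + $16 + $16 + $16 + $16 + $16 = $96.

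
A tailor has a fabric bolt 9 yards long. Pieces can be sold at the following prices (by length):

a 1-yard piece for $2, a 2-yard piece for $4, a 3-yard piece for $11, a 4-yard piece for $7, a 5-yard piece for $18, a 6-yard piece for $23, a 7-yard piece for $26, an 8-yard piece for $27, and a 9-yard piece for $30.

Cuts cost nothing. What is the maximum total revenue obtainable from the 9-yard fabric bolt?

Let r[k] be the best obtainable value from length k. For each k, try every first piece i and keep the best of price[i] + r[k−i].
r[1] = 2
r[2] = max(2+2, 4+0) = 4
r[3] = max(2+4, 4+2, 11+0) = 11
r[4] = max(2+11, 4+4, 11+2, 7+0) = 13
r[5] = max(2+13, 4+11, 11+4, 7+2, 18+0) = 18
r[6] = max(2+18, 4+13, 11+11, 7+4, 18+2, 23+0) = 23
r[7] = max(2+23, 4+18, 11+13, …, 23+2, 26+0) = 26
r[8] = max(2+26, 4+23, 11+18, …, 26+2, 27+0) = 29
r[9] = max(2+29, 4+26, 11+23, …, 27+2, 30+0) = 34
One optimal cutting: 6 + 3 → $23 + $11 = $34.

34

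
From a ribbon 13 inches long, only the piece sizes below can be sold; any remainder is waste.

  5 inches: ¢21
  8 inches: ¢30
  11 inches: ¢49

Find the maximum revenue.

51

Consider every possible first cut. best[k] is the best of p[i]+best[k−i] over all sellable i≤k.
best[1] = 0
best[2] = 0
best[3] = 0
best[4] = 0
best[5] = 21
best[6] = 21
best[7] = 21
best[8] = max(21+0, 30+0) = 30
best[9] = max(21+0, 30+0) = 30
best[10] = max(21+21, 30+0) = 42
best[11] = max(21+21, 30+0, 49+0) = 49
best[12] = max(21+21, 30+0, 49+0) = 49
best[13] = max(21+30, 30+21, 49+0) = 51
One optimal cutting: 8 + 5 → ¢51.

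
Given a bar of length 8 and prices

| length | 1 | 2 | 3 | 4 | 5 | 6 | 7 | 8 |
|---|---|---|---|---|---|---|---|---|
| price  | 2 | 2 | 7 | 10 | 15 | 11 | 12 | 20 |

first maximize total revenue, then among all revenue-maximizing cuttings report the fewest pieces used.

2

Build r[k] bottom-up: r[k] = max over allowed piece i of (p[i] + r[k−i]).
r[1] = 2
r[2] = max(2+2, 2+0) = 4
r[3] = max(2+4, 2+2, 7+0) = 7
r[4] = max(2+7, 2+4, 7+2, 10+0) = 10
r[5] = max(2+10, 2+7, 7+4, 10+2, 15+0) = 15
r[6] = max(2+15, 2+10, 7+7, 10+4, 15+2, 11+0) = 17
r[7] = max(2+17, 2+15, 7+10, …, 11+2, 12+0) = 19
r[8] = max(2+19, 2+17, 7+15, …, 12+2, 20+0) = 22
Maximum revenue is €22.
Now minimize piece count subject to staying optimal: for each k, pieces[k] = 1 + min over i with p[i]+r[k−i]=r[k] of pieces[k−i].
pieces[5] = 1
pieces[6] = 2
pieces[7] = 3
pieces[8] = 2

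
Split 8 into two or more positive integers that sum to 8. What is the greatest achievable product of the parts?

Let prod[k] be the best product for length k (with at least one cut). For each first piece i, the rest contributes max(k−i, prod[k−i]).
prod[2] = 1*max(1,0) = 1*1 = 1
prod[3] = max(1*2, 2*1) = 2
prod[4] = max(1*3, 2*2, 3*1) = 4
prod[5] = max(1*4, 2*3, 3*2, 4*1) = 6
prod[6] = max(1*6, 2*4, 3*3, 4*2, 5*1) = 9
prod[7] = max(1*9, 2*6, 3*4, 4*3, 5*2, 6*1) = 12
prod[8] = max(1*12, 2*9, 3*6, …, 6*2, 7*1) = 18
One optimal split: 3 + 3 + 2; product 3*3*2 = 18.

18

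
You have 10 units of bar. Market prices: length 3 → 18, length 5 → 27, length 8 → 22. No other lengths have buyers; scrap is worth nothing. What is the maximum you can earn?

Let f[k] be the best obtainable value from length k. For each k, try every first piece i and keep the best of price[i] + f[k−i].
f[1] = 0
f[2] = 0
f[3] = 18
f[4] = 18
f[5] = 27
f[6] = 36  (first piece 3, then f[3]=18)
f[7] = 36
f[8] = 45  (first piece 3, then f[5]=27)
f[9] = 54  (first piece 3, then f[6]=36)
f[10] = 54
One optimal cutting: pieces 3 + 3 + 3 with 1 unit of scrap → 54.

54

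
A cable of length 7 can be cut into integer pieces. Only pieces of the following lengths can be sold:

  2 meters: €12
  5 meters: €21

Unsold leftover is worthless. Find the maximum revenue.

Consider every possible first cut. f[k] is the best of p[i]+f[k−i] over all sellable i≤k.
f[1] = 0
f[2] = 12
f[3] = 12
f[4] = 24  (first piece 2, then f[2]=12)
f[5] = max(12+12, 21+0) = 24
f[6] = max(12+24, 21+0) = 36
f[7] = max(12+24, 21+12) = 36
One optimal cutting: pieces 2 + 2 + 2 with 1 meter of scrap → €36.

36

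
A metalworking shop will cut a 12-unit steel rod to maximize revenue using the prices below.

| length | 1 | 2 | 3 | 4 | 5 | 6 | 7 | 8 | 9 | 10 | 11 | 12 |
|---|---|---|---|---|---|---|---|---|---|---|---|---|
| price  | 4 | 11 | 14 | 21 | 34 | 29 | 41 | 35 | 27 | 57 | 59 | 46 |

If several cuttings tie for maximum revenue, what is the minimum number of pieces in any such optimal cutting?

3

Consider every possible first cut. r[k] is the best of p[i]+r[k−i] over all sellable i≤k.
r[1] = 4
r[2] = max(4+4, 11+0) = 11
r[3] = max(4+11, 11+4, 14+0) = 15
r[4] = max(4+15, 11+11, 14+4, 21+0) = 22
r[5] = max(4+22, 11+15, 14+11, 21+4, 34+0) = 34
r[6] = max(4+34, 11+22, 14+15, 21+11, 34+4, 29+0) = 38
r[7] = max(4+38, 11+34, 14+22, …, 29+4, 41+0) = 45
r[8] = max(4+45, 11+38, 14+34, …, 41+4, 35+0) = 49
r[9] = max(4+49, 11+45, 14+38, …, 35+4, 27+0) = 56
r[10] = max(4+56, 11+49, 14+45, …, 27+4, 57+0) = 68
r[11] = max(4+68, 11+56, 14+49, …, 57+4, 59+0) = 72
r[12] = max(4+72, 11+68, 14+56, …, 59+4, 46+0) = 79
Maximum revenue is $79.
Now minimize piece count subject to staying optimal: for each k, pieces[k] = 1 + min over i with p[i]+r[k−i]=r[k] of pieces[k−i].
pieces[9] = 3
pieces[10] = 2
pieces[11] = 3
pieces[12] = 3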